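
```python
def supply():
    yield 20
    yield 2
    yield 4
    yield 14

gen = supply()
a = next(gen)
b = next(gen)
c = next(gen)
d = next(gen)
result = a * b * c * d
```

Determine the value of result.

Step 1: Create generator and consume all values:
  a = next(gen) = 20
  b = next(gen) = 2
  c = next(gen) = 4
  d = next(gen) = 14
Step 2: result = 20 * 2 * 4 * 14 = 2240.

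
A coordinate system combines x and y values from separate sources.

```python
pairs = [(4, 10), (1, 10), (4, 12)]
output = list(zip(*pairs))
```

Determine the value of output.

Step 1: zip(*pairs) transposes: unzips [(4, 10), (1, 10), (4, 12)] into separate sequences.
Step 2: First elements: (4, 1, 4), second elements: (10, 10, 12).
Therefore output = [(4, 1, 4), (10, 10, 12)].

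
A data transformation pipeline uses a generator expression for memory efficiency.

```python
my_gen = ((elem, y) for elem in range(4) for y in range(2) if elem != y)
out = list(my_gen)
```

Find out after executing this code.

Step 1: Nested generator over range(4) x range(2) where elem != y:
  (0, 0): excluded (elem == y)
  (0, 1): included
  (1, 0): included
  (1, 1): excluded (elem == y)
  (2, 0): included
  (2, 1): included
  (3, 0): included
  (3, 1): included
Therefore out = [(0, 1), (1, 0), (2, 0), (2, 1), (3, 0), (3, 1)].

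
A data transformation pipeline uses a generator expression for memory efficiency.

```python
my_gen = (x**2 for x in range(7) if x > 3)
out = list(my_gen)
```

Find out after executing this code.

Step 1: For range(7), keep x > 3, then square:
  x=0: 0 <= 3, excluded
  x=1: 1 <= 3, excluded
  x=2: 2 <= 3, excluded
  x=3: 3 <= 3, excluded
  x=4: 4 > 3, yield 4**2 = 16
  x=5: 5 > 3, yield 5**2 = 25
  x=6: 6 > 3, yield 6**2 = 36
Therefore out = [16, 25, 36].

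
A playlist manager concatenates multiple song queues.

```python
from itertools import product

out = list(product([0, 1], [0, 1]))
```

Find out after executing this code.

Step 1: product([0, 1], [0, 1]) gives all pairs:
  (0, 0)
  (0, 1)
  (1, 0)
  (1, 1)
Therefore out = [(0, 0), (0, 1), (1, 0), (1, 1)].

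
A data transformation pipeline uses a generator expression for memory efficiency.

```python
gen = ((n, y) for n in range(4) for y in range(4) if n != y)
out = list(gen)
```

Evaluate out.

Step 1: Nested generator over range(4) x range(4) where n != y:
  (0, 0): excluded (n == y)
  (0, 1): included
  (0, 2): included
  (0, 3): included
  (1, 0): included
  (1, 1): excluded (n == y)
  (1, 2): included
  (1, 3): included
  (2, 0): included
  (2, 1): included
  (2, 2): excluded (n == y)
  (2, 3): included
  (3, 0): included
  (3, 1): included
  (3, 2): included
  (3, 3): excluded (n == y)
Therefore out = [(0, 1), (0, 2), (0, 3), (1, 0), (1, 2), (1, 3), (2, 0), (2, 1), (2, 3), (3, 0), (3, 1), (3, 2)].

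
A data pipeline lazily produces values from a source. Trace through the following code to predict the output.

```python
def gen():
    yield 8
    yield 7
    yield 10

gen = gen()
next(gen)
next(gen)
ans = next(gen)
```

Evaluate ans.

Step 1: gen() creates a generator.
Step 2: next(gen) yields 8 (consumed and discarded).
Step 3: next(gen) yields 7 (consumed and discarded).
Step 4: next(gen) yields 10, assigned to ans.
Therefore ans = 10.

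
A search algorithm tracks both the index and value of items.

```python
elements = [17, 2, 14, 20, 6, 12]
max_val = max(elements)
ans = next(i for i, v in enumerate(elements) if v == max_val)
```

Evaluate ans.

Step 1: max([17, 2, 14, 20, 6, 12]) = 20.
Step 2: Find first index where value == 20:
  Index 0: 17 != 20
  Index 1: 2 != 20
  Index 2: 14 != 20
  Index 3: 20 == 20, found!
Therefore ans = 3.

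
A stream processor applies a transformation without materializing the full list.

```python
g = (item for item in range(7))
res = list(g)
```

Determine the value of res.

Step 1: Generator expression iterates range(7): [0, 1, 2, 3, 4, 5, 6].
Step 2: list() collects all values.
Therefore res = [0, 1, 2, 3, 4, 5, 6].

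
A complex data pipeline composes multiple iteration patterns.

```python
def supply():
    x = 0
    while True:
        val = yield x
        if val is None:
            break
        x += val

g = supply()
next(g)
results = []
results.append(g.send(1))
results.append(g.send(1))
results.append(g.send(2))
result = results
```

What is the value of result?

Step 1: next(g) -> yield 0.
Step 2: send(1) -> x = 1, yield 1.
Step 3: send(1) -> x = 2, yield 2.
Step 4: send(2) -> x = 4, yield 4.
Therefore result = [1, 2, 4].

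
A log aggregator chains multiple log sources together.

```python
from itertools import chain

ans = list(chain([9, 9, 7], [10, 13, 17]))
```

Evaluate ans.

Step 1: chain() concatenates iterables: [9, 9, 7] + [10, 13, 17].
Therefore ans = [9, 9, 7, 10, 13, 17].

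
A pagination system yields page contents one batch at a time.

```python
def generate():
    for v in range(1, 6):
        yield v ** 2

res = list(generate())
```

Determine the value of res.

Step 1: For each v in range(1, 6), yield v**2:
  v=1: yield 1**2 = 1
  v=2: yield 2**2 = 4
  v=3: yield 3**2 = 9
  v=4: yield 4**2 = 16
  v=5: yield 5**2 = 25
Therefore res = [1, 4, 9, 16, 25].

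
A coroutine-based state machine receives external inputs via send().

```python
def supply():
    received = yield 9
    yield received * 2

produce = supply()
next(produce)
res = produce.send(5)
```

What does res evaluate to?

Step 1: next(produce) advances to first yield, producing 9.
Step 2: send(5) resumes, received = 5.
Step 3: yield received * 2 = 5 * 2 = 10.
Therefore res = 10.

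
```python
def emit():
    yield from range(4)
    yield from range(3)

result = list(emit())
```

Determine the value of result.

Step 1: Trace yields in order:
  yield 0
  yield 1
  yield 2
  yield 3
  yield 0
  yield 1
  yield 2
Therefore result = [0, 1, 2, 3, 0, 1, 2].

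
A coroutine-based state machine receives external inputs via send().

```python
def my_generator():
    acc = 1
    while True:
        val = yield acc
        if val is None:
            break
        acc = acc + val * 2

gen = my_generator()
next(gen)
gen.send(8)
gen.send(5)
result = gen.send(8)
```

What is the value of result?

Step 1: next() -> yield acc=1.
Step 2: send(8) -> val=8, acc = 1 + 8*2 = 17, yield 17.
Step 3: send(5) -> val=5, acc = 17 + 5*2 = 27, yield 27.
Step 4: send(8) -> val=8, acc = 27 + 8*2 = 43, yield 43.
Therefore result = 43.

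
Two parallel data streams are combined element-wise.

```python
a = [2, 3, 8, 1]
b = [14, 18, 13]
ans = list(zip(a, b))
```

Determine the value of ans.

Step 1: zip stops at shortest (len(a)=4, len(b)=3):
  Index 0: (2, 14)
  Index 1: (3, 18)
  Index 2: (8, 13)
Step 2: Last element of a (1) has no pair, dropped.
Therefore ans = [(2, 14), (3, 18), (8, 13)].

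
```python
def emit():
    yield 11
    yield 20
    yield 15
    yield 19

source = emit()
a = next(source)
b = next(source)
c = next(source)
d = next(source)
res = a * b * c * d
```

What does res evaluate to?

Step 1: Create generator and consume all values:
  a = next(source) = 11
  b = next(source) = 20
  c = next(source) = 15
  d = next(source) = 19
Step 2: res = 11 * 20 * 15 * 19 = 62700.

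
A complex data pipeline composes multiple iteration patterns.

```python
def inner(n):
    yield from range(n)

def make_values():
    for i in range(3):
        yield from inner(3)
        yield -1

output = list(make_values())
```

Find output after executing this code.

Step 1: For each i in range(3):
  i=0: yield from inner(3) -> [0, 1, 2], then yield -1
  i=1: yield from inner(3) -> [0, 1, 2], then yield -1
  i=2: yield from inner(3) -> [0, 1, 2], then yield -1
Therefore output = [0, 1, 2, -1, 0, 1, 2, -1, 0, 1, 2, -1].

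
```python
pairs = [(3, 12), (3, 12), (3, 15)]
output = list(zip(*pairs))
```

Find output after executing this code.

Step 1: zip(*pairs) transposes: unzips [(3, 12), (3, 12), (3, 15)] into separate sequences.
Step 2: First elements: (3, 3, 3), second elements: (12, 12, 15).
Therefore output = [(3, 3, 3), (12, 12, 15)].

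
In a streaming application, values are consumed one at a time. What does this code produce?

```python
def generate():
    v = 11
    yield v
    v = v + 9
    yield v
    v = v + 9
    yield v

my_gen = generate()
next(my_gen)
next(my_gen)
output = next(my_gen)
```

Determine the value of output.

Step 1: Trace through generator execution:
  Yield 1: v starts at 11, yield 11
  Yield 2: v = 11 + 9 = 20, yield 20
  Yield 3: v = 20 + 9 = 29, yield 29
Step 2: First next() gets 11, second next() gets the second value, third next() yields 29.
Therefore output = 29.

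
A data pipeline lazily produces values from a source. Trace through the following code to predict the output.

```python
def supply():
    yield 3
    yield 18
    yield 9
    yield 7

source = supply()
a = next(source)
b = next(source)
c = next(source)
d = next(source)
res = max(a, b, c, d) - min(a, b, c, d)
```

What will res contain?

Step 1: Create generator and consume all values:
  a = next(source) = 3
  b = next(source) = 18
  c = next(source) = 9
  d = next(source) = 7
Step 2: max = 18, min = 3, res = 18 - 3 = 15.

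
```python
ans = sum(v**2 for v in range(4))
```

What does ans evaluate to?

Step 1: Compute v**2 for each v in range(4):
  v=0: 0**2 = 0
  v=1: 1**2 = 1
  v=2: 2**2 = 4
  v=3: 3**2 = 9
Step 2: sum = 0 + 1 + 4 + 9 = 14.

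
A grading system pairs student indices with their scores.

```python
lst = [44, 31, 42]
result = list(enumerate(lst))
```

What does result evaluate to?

Step 1: enumerate pairs each element with its index:
  (0, 44)
  (1, 31)
  (2, 42)
Therefore result = [(0, 44), (1, 31), (2, 42)].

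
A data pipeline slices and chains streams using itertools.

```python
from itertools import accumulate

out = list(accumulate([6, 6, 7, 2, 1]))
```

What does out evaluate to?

Step 1: accumulate computes running sums:
  + 6 = 6
  + 6 = 12
  + 7 = 19
  + 2 = 21
  + 1 = 22
Therefore out = [6, 12, 19, 21, 22].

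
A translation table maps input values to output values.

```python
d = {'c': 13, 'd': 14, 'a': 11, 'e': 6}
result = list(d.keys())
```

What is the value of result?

Step 1: d.keys() returns the dictionary keys in insertion order.
Therefore result = ['c', 'd', 'a', 'e'].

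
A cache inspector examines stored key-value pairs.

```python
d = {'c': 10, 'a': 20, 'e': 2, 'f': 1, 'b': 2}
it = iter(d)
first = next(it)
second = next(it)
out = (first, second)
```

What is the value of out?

Step 1: iter(d) iterates over keys: ['c', 'a', 'e', 'f', 'b'].
Step 2: first = next(it) = 'c', second = next(it) = 'a'.
Therefore out = ('c', 'a').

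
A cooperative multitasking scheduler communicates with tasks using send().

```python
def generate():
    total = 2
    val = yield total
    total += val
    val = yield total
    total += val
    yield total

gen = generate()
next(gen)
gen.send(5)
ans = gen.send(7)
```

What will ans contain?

Step 1: next() -> yield total=2.
Step 2: send(5) -> val=5, total = 2+5 = 7, yield 7.
Step 3: send(7) -> val=7, total = 7+7 = 14, yield 14.
Therefore ans = 14.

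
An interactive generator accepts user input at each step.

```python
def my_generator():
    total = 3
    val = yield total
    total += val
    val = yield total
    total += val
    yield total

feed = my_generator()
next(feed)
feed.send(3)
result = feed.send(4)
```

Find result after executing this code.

Step 1: next() -> yield total=3.
Step 2: send(3) -> val=3, total = 3+3 = 6, yield 6.
Step 3: send(4) -> val=4, total = 6+4 = 10, yield 10.
Therefore result = 10.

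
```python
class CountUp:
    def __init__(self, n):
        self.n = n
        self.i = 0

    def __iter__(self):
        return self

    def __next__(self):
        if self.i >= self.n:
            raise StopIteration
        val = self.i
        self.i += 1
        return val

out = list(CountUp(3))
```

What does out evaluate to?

Step 1: CountUp(3) creates an iterator counting 0 to 2.
Step 2: list() consumes all values: [0, 1, 2].
Therefore out = [0, 1, 2].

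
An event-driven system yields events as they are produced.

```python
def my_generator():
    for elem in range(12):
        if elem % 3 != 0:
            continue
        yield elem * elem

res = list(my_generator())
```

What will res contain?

Step 1: Only yield elem**2 when elem is divisible by 3:
  elem=0: 0 % 3 == 0, yield 0**2 = 0
  elem=3: 3 % 3 == 0, yield 3**2 = 9
  elem=6: 6 % 3 == 0, yield 6**2 = 36
  elem=9: 9 % 3 == 0, yield 9**2 = 81
Therefore res = [0, 9, 36, 81].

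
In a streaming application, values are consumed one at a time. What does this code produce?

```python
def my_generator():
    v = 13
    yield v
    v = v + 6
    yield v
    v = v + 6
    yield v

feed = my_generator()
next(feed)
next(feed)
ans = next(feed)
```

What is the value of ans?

Step 1: Trace through generator execution:
  Yield 1: v starts at 13, yield 13
  Yield 2: v = 13 + 6 = 19, yield 19
  Yield 3: v = 19 + 6 = 25, yield 25
Step 2: First next() gets 13, second next() gets the second value, third next() yields 25.
Therefore ans = 25.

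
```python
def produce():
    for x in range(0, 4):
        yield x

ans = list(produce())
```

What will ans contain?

Step 1: The generator yields each value from range(0, 4).
Step 2: list() consumes all yields: [0, 1, 2, 3].
Therefore ans = [0, 1, 2, 3].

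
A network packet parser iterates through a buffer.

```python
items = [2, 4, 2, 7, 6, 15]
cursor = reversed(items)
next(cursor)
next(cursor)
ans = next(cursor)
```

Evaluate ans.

Step 1: reversed([2, 4, 2, 7, 6, 15]) gives iterator: [15, 6, 7, 2, 4, 2].
Step 2: First next() = 15, second next() = 6.
Step 3: Third next() = 7.
Therefore ans = 7.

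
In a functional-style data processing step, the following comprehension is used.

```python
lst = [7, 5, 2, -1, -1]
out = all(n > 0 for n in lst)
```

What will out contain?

Step 1: Check n > 0 for each element in [7, 5, 2, -1, -1]:
  7 > 0: True
  5 > 0: True
  2 > 0: True
  -1 > 0: False
  -1 > 0: False
Step 2: all() returns False.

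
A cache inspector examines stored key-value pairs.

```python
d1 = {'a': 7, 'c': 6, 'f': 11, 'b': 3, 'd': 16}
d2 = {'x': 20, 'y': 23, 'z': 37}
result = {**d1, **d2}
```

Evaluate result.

Step 1: Merge d1 and d2 (d2 values override on key conflicts).
Step 2: d1 has keys ['a', 'c', 'f', 'b', 'd'], d2 has keys ['x', 'y', 'z'].
Therefore result = {'a': 7, 'c': 6, 'f': 11, 'b': 3, 'd': 16, 'x': 20, 'y': 23, 'z': 37}.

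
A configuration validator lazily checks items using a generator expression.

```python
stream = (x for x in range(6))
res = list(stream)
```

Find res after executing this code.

Step 1: Generator expression iterates range(6): [0, 1, 2, 3, 4, 5].
Step 2: list() collects all values.
Therefore res = [0, 1, 2, 3, 4, 5].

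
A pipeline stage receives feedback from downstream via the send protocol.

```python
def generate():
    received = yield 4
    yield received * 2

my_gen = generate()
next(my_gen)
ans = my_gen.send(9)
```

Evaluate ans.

Step 1: next(my_gen) advances to first yield, producing 4.
Step 2: send(9) resumes, received = 9.
Step 3: yield received * 2 = 9 * 2 = 18.
Therefore ans = 18.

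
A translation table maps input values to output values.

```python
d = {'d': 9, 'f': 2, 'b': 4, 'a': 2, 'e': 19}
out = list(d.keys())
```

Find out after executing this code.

Step 1: d.keys() returns the dictionary keys in insertion order.
Therefore out = ['d', 'f', 'b', 'a', 'e'].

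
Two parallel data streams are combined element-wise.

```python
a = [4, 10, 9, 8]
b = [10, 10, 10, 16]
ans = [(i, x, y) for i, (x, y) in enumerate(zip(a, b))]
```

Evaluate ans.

Step 1: enumerate(zip(a, b)) gives index with paired elements:
  i=0: (4, 10)
  i=1: (10, 10)
  i=2: (9, 10)
  i=3: (8, 16)
Therefore ans = [(0, 4, 10), (1, 10, 10), (2, 9, 10), (3, 8, 16)].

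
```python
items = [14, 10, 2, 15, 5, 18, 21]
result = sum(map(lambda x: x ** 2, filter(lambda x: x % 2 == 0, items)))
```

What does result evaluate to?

Step 1: Filter even numbers from [14, 10, 2, 15, 5, 18, 21]: [14, 10, 2, 18]
Step 2: Square each: [196, 100, 4, 324]
Step 3: Sum = 624.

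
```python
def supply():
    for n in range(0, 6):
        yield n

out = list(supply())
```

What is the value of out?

Step 1: The generator yields each value from range(0, 6).
Step 2: list() consumes all yields: [0, 1, 2, 3, 4, 5].
Therefore out = [0, 1, 2, 3, 4, 5].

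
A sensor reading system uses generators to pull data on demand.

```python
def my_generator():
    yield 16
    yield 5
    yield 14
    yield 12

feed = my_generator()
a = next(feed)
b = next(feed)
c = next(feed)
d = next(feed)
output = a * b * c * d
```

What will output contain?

Step 1: Create generator and consume all values:
  a = next(feed) = 16
  b = next(feed) = 5
  c = next(feed) = 14
  d = next(feed) = 12
Step 2: output = 16 * 5 * 14 * 12 = 13440.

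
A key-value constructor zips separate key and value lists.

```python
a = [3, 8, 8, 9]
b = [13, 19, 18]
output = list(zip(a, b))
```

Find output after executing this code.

Step 1: zip stops at shortest (len(a)=4, len(b)=3):
  Index 0: (3, 13)
  Index 1: (8, 19)
  Index 2: (8, 18)
Step 2: Last element of a (9) has no pair, dropped.
Therefore output = [(3, 13), (8, 19), (8, 18)].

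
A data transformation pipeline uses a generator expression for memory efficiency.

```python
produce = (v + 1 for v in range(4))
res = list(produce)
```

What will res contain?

Step 1: For each v in range(4), compute v+1:
  v=0: 0+1 = 1
  v=1: 1+1 = 2
  v=2: 2+1 = 3
  v=3: 3+1 = 4
Therefore res = [1, 2, 3, 4].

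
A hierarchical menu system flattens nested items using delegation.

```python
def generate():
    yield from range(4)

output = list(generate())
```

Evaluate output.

Step 1: yield from delegates to the iterable, yielding each element.
Step 2: Collected values: [0, 1, 2, 3].
Therefore output = [0, 1, 2, 3].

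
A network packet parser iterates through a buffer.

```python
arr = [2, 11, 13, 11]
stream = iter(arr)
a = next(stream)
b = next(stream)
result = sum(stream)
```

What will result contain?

Step 1: Create iterator over [2, 11, 13, 11].
Step 2: a = next() = 2, b = next() = 11.
Step 3: sum() of remaining [13, 11] = 24.
Therefore result = 24.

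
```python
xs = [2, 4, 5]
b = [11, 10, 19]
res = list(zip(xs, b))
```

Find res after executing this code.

Step 1: zip pairs elements at same index:
  Index 0: (2, 11)
  Index 1: (4, 10)
  Index 2: (5, 19)
Therefore res = [(2, 11), (4, 10), (5, 19)].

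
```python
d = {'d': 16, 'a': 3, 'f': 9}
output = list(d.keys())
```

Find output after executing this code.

Step 1: d.keys() returns the dictionary keys in insertion order.
Therefore output = ['d', 'a', 'f'].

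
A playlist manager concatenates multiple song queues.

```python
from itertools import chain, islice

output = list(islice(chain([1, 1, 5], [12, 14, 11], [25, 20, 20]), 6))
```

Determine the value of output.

Step 1: chain([1, 1, 5], [12, 14, 11], [25, 20, 20]) = [1, 1, 5, 12, 14, 11, 25, 20, 20].
Step 2: islice takes first 6 elements: [1, 1, 5, 12, 14, 11].
Therefore output = [1, 1, 5, 12, 14, 11].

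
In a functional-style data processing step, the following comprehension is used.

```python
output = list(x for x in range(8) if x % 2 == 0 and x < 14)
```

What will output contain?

Step 1: Filter range(8) where x % 2 == 0 and x < 14:
  x=0: both conditions met, included
  x=1: excluded (1 % 2 != 0)
  x=2: both conditions met, included
  x=3: excluded (3 % 2 != 0)
  x=4: both conditions met, included
  x=5: excluded (5 % 2 != 0)
  x=6: both conditions met, included
  x=7: excluded (7 % 2 != 0)
Therefore output = [0, 2, 4, 6].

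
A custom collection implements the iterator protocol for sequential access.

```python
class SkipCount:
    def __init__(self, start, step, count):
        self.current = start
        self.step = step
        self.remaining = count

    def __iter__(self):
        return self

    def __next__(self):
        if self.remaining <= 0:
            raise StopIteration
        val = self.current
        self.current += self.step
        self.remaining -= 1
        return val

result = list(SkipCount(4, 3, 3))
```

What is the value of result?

Step 1: SkipCount starts at 4, increments by 3, for 3 steps:
  Yield 4, then current += 3
  Yield 7, then current += 3
  Yield 10, then current += 3
Therefore result = [4, 7, 10].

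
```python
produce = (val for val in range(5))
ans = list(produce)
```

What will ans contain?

Step 1: Generator expression iterates range(5): [0, 1, 2, 3, 4].
Step 2: list() collects all values.
Therefore ans = [0, 1, 2, 3, 4].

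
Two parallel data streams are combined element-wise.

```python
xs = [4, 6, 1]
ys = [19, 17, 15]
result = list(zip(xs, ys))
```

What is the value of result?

Step 1: zip pairs elements at same index:
  Index 0: (4, 19)
  Index 1: (6, 17)
  Index 2: (1, 15)
Therefore result = [(4, 19), (6, 17), (1, 15)].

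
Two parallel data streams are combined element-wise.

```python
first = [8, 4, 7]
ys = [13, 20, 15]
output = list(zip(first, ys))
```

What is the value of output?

Step 1: zip pairs elements at same index:
  Index 0: (8, 13)
  Index 1: (4, 20)
  Index 2: (7, 15)
Therefore output = [(8, 13), (4, 20), (7, 15)].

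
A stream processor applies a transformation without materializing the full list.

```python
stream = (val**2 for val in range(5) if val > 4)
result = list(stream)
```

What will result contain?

Step 1: For range(5), keep val > 4, then square:
  val=0: 0 <= 4, excluded
  val=1: 1 <= 4, excluded
  val=2: 2 <= 4, excluded
  val=3: 3 <= 4, excluded
  val=4: 4 <= 4, excluded
Therefore result = [].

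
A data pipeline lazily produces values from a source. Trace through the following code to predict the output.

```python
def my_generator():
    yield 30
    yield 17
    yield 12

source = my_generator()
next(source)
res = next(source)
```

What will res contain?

Step 1: my_generator() creates a generator.
Step 2: next(source) yields 30 (consumed and discarded).
Step 3: next(source) yields 17, assigned to res.
Therefore res = 17.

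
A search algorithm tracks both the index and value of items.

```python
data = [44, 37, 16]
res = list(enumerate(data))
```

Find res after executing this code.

Step 1: enumerate pairs each element with its index:
  (0, 44)
  (1, 37)
  (2, 16)
Therefore res = [(0, 44), (1, 37), (2, 16)].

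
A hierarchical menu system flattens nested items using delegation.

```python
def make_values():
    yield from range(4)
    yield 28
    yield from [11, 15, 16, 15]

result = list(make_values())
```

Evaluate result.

Step 1: Trace yields in order:
  yield 0
  yield 1
  yield 2
  yield 3
  yield 28
  yield 11
  yield 15
  yield 16
  yield 15
Therefore result = [0, 1, 2, 3, 28, 11, 15, 16, 15].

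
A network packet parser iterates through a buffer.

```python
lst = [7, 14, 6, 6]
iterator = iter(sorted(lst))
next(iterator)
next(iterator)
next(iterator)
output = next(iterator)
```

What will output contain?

Step 1: sorted([7, 14, 6, 6]) = [6, 6, 7, 14].
Step 2: Create iterator and skip 3 elements.
Step 3: next() returns 14.
Therefore output = 14.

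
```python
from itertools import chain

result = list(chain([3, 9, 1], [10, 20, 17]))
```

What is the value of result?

Step 1: chain() concatenates iterables: [3, 9, 1] + [10, 20, 17].
Therefore result = [3, 9, 1, 10, 20, 17].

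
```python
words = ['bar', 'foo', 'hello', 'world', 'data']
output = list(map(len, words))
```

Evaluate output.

Step 1: Map len() to each word:
  'bar' -> 3
  'foo' -> 3
  'hello' -> 5
  'world' -> 5
  'data' -> 4
Therefore output = [3, 3, 5, 5, 4].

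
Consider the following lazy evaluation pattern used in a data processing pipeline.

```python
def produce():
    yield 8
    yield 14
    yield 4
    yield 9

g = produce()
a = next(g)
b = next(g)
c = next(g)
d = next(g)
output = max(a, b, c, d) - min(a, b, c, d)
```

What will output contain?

Step 1: Create generator and consume all values:
  a = next(g) = 8
  b = next(g) = 14
  c = next(g) = 4
  d = next(g) = 9
Step 2: max = 14, min = 4, output = 14 - 4 = 10.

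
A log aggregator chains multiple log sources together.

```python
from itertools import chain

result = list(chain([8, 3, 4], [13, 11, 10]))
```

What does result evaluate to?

Step 1: chain() concatenates iterables: [8, 3, 4] + [13, 11, 10].
Therefore result = [8, 3, 4, 13, 11, 10].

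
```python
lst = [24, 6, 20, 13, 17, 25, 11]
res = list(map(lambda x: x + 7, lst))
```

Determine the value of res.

Step 1: Apply lambda x: x + 7 to each element:
  24 -> 31
  6 -> 13
  20 -> 27
  13 -> 20
  17 -> 24
  25 -> 32
  11 -> 18
Therefore res = [31, 13, 27, 20, 24, 32, 18].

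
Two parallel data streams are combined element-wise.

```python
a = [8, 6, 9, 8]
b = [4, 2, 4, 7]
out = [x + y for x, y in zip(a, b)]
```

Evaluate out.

Step 1: Add corresponding elements:
  8 + 4 = 12
  6 + 2 = 8
  9 + 4 = 13
  8 + 7 = 15
Therefore out = [12, 8, 13, 15].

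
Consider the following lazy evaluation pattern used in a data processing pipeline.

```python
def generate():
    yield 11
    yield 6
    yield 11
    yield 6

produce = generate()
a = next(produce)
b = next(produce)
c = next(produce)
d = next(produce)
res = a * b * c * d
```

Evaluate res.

Step 1: Create generator and consume all values:
  a = next(produce) = 11
  b = next(produce) = 6
  c = next(produce) = 11
  d = next(produce) = 6
Step 2: res = 11 * 6 * 11 * 6 = 4356.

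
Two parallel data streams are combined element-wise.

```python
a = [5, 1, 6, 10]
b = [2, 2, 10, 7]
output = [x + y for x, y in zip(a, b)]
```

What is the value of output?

Step 1: Add corresponding elements:
  5 + 2 = 7
  1 + 2 = 3
  6 + 10 = 16
  10 + 7 = 17
Therefore output = [7, 3, 16, 17].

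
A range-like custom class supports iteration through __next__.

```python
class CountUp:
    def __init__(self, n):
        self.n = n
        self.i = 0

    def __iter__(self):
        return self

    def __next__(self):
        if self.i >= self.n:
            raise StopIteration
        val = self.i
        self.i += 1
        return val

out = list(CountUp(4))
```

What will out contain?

Step 1: CountUp(4) creates an iterator counting 0 to 3.
Step 2: list() consumes all values: [0, 1, 2, 3].
Therefore out = [0, 1, 2, 3].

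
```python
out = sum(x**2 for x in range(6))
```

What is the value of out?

Step 1: Compute x**2 for each x in range(6):
  x=0: 0**2 = 0
  x=1: 1**2 = 1
  x=2: 2**2 = 4
  x=3: 3**2 = 9
  x=4: 4**2 = 16
  x=5: 5**2 = 25
Step 2: sum = 0 + 1 + 4 + 9 + 16 + 25 = 55.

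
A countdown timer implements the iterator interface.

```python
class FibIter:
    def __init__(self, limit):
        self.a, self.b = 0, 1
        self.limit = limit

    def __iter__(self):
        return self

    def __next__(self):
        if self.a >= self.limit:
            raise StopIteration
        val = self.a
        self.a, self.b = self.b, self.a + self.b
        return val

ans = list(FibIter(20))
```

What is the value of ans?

Step 1: Fibonacci-like sequence (a=0, b=1) until >= 20:
  Yield 0, then a,b = 1,1
  Yield 1, then a,b = 1,2
  Yield 1, then a,b = 2,3
  Yield 2, then a,b = 3,5
  Yield 3, then a,b = 5,8
  Yield 5, then a,b = 8,13
  Yield 8, then a,b = 13,21
  Yield 13, then a,b = 21,34
Step 2: 21 >= 20, stop.
Therefore ans = [0, 1, 1, 2, 3, 5, 8, 13].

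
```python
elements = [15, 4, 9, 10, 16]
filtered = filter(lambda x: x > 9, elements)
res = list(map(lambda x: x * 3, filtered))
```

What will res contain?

Step 1: Filter elements for elements > 9:
  15: kept
  4: removed
  9: removed
  10: kept
  16: kept
Step 2: Map x * 3 on filtered [15, 10, 16]:
  15 -> 45
  10 -> 30
  16 -> 48
Therefore res = [45, 30, 48].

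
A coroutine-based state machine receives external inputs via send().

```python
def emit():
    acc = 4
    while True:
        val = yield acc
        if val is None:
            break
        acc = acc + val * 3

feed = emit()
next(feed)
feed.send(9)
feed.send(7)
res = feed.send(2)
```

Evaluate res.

Step 1: next() -> yield acc=4.
Step 2: send(9) -> val=9, acc = 4 + 9*3 = 31, yield 31.
Step 3: send(7) -> val=7, acc = 31 + 7*3 = 52, yield 52.
Step 4: send(2) -> val=2, acc = 52 + 2*3 = 58, yield 58.
Therefore res = 58.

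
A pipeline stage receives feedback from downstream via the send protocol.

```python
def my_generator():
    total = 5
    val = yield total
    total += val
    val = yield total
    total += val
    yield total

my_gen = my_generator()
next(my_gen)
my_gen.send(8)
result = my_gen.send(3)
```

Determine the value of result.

Step 1: next() -> yield total=5.
Step 2: send(8) -> val=8, total = 5+8 = 13, yield 13.
Step 3: send(3) -> val=3, total = 13+3 = 16, yield 16.
Therefore result = 16.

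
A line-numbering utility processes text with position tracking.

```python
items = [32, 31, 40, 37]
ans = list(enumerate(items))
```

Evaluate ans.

Step 1: enumerate pairs each element with its index:
  (0, 32)
  (1, 31)
  (2, 40)
  (3, 37)
Therefore ans = [(0, 32), (1, 31), (2, 40), (3, 37)].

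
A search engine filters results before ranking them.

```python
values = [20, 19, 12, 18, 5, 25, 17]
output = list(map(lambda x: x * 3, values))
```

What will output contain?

Step 1: Apply lambda x: x * 3 to each element:
  20 -> 60
  19 -> 57
  12 -> 36
  18 -> 54
  5 -> 15
  25 -> 75
  17 -> 51
Therefore output = [60, 57, 36, 54, 15, 75, 51].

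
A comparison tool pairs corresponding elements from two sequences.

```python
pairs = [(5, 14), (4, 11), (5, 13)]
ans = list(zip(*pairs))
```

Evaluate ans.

Step 1: zip(*pairs) transposes: unzips [(5, 14), (4, 11), (5, 13)] into separate sequences.
Step 2: First elements: (5, 4, 5), second elements: (14, 11, 13).
Therefore ans = [(5, 4, 5), (14, 11, 13)].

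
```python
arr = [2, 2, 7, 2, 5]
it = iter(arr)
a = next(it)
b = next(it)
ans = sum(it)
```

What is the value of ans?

Step 1: Create iterator over [2, 2, 7, 2, 5].
Step 2: a = next() = 2, b = next() = 2.
Step 3: sum() of remaining [7, 2, 5] = 14.
Therefore ans = 14.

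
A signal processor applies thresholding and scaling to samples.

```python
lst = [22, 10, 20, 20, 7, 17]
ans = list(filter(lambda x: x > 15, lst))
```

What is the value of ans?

Step 1: Filter elements > 15:
  22: kept
  10: removed
  20: kept
  20: kept
  7: removed
  17: kept
Therefore ans = [22, 20, 20, 17].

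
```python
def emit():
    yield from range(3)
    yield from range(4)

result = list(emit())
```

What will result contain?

Step 1: Trace yields in order:
  yield 0
  yield 1
  yield 2
  yield 0
  yield 1
  yield 2
  yield 3
Therefore result = [0, 1, 2, 0, 1, 2, 3].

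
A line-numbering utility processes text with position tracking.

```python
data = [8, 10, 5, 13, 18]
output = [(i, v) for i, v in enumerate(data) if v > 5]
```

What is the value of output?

Step 1: Filter enumerate([8, 10, 5, 13, 18]) keeping v > 5:
  (0, 8): 8 > 5, included
  (1, 10): 10 > 5, included
  (2, 5): 5 <= 5, excluded
  (3, 13): 13 > 5, included
  (4, 18): 18 > 5, included
Therefore output = [(0, 8), (1, 10), (3, 13), (4, 18)].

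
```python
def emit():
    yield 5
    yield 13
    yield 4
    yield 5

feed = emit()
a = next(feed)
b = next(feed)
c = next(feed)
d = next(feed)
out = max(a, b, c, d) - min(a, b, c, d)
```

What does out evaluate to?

Step 1: Create generator and consume all values:
  a = next(feed) = 5
  b = next(feed) = 13
  c = next(feed) = 4
  d = next(feed) = 5
Step 2: max = 13, min = 4, out = 13 - 4 = 9.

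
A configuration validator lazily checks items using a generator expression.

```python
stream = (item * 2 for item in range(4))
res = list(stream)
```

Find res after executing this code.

Step 1: For each item in range(4), compute item*2:
  item=0: 0*2 = 0
  item=1: 1*2 = 2
  item=2: 2*2 = 4
  item=3: 3*2 = 6
Therefore res = [0, 2, 4, 6].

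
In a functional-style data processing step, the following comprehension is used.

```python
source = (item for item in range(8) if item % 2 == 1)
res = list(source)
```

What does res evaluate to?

Step 1: Filter range(8) keeping only odd values:
  item=0: even, excluded
  item=1: odd, included
  item=2: even, excluded
  item=3: odd, included
  item=4: even, excluded
  item=5: odd, included
  item=6: even, excluded
  item=7: odd, included
Therefore res = [1, 3, 5, 7].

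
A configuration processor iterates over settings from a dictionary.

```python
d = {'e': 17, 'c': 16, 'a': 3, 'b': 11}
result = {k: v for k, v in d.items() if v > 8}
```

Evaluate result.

Step 1: Filter items where value > 8:
  'e': 17 > 8: kept
  'c': 16 > 8: kept
  'a': 3 <= 8: removed
  'b': 11 > 8: kept
Therefore result = {'e': 17, 'c': 16, 'b': 11}.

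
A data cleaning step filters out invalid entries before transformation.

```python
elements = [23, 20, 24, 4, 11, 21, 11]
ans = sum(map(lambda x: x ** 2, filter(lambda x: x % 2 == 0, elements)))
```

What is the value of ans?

Step 1: Filter even numbers from [23, 20, 24, 4, 11, 21, 11]: [20, 24, 4]
Step 2: Square each: [400, 576, 16]
Step 3: Sum = 992.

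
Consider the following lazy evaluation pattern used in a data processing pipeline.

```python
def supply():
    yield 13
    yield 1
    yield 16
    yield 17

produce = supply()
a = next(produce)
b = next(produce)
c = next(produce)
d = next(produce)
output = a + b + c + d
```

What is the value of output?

Step 1: Create generator and consume all values:
  a = next(produce) = 13
  b = next(produce) = 1
  c = next(produce) = 16
  d = next(produce) = 17
Step 2: output = 13 + 1 + 16 + 17 = 47.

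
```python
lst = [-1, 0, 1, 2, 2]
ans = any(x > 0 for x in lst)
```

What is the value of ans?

Step 1: Check x > 0 for each element in [-1, 0, 1, 2, 2]:
  -1 > 0: False
  0 > 0: False
  1 > 0: True
  2 > 0: True
  2 > 0: True
Step 2: any() returns True.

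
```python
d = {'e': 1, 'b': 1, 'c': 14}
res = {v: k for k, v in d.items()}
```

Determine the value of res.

Step 1: Invert dict (swap keys and values):
  'e': 1 -> 1: 'e'
  'b': 1 -> 1: 'b'
  'c': 14 -> 14: 'c'
Therefore res = {1: 'b', 14: 'c'}.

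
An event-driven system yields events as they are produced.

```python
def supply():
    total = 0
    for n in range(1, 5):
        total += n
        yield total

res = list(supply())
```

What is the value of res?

Step 1: Generator accumulates running sum:
  n=1: total = 1, yield 1
  n=2: total = 3, yield 3
  n=3: total = 6, yield 6
  n=4: total = 10, yield 10
Therefore res = [1, 3, 6, 10].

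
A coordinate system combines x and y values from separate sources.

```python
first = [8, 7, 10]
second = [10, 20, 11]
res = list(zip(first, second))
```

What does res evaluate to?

Step 1: zip pairs elements at same index:
  Index 0: (8, 10)
  Index 1: (7, 20)
  Index 2: (10, 11)
Therefore res = [(8, 10), (7, 20), (10, 11)].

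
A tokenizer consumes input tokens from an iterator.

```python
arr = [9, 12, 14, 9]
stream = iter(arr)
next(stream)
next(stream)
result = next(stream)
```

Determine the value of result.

Step 1: Create iterator over [9, 12, 14, 9].
Step 2: next() consumes 9.
Step 3: next() consumes 12.
Step 4: next() returns 14.
Therefore result = 14.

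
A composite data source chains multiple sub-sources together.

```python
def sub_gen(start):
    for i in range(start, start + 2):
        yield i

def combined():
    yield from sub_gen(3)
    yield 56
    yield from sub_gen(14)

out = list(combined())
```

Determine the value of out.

Step 1: combined() delegates to sub_gen(3):
  yield 3
  yield 4
Step 2: yield 56
Step 3: Delegates to sub_gen(14):
  yield 14
  yield 15
Therefore out = [3, 4, 56, 14, 15].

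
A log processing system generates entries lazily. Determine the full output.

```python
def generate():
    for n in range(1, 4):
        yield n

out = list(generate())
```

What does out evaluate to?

Step 1: The generator yields each value from range(1, 4).
Step 2: list() consumes all yields: [1, 2, 3].
Therefore out = [1, 2, 3].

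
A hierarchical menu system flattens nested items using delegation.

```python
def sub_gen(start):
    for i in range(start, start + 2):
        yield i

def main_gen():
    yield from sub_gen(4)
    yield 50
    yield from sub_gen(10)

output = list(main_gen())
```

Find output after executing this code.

Step 1: main_gen() delegates to sub_gen(4):
  yield 4
  yield 5
Step 2: yield 50
Step 3: Delegates to sub_gen(10):
  yield 10
  yield 11
Therefore output = [4, 5, 50, 10, 11].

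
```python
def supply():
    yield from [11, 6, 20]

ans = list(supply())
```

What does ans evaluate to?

Step 1: yield from delegates to the iterable, yielding each element.
Step 2: Collected values: [11, 6, 20].
Therefore ans = [11, 6, 20].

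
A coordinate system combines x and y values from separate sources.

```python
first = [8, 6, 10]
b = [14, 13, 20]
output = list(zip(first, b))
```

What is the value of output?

Step 1: zip pairs elements at same index:
  Index 0: (8, 14)
  Index 1: (6, 13)
  Index 2: (10, 20)
Therefore output = [(8, 14), (6, 13), (10, 20)].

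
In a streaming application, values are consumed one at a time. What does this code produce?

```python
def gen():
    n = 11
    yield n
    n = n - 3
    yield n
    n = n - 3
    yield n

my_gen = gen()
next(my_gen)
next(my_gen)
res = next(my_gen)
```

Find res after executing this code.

Step 1: Trace through generator execution:
  Yield 1: n starts at 11, yield 11
  Yield 2: n = 11 - 3 = 8, yield 8
  Yield 3: n = 8 - 3 = 5, yield 5
Step 2: First next() gets 11, second next() gets the second value, third next() yields 5.
Therefore res = 5.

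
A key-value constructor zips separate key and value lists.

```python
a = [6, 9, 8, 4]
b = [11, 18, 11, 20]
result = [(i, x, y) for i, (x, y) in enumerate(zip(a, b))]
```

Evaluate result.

Step 1: enumerate(zip(a, b)) gives index with paired elements:
  i=0: (6, 11)
  i=1: (9, 18)
  i=2: (8, 11)
  i=3: (4, 20)
Therefore result = [(0, 6, 11), (1, 9, 18), (2, 8, 11), (3, 4, 20)].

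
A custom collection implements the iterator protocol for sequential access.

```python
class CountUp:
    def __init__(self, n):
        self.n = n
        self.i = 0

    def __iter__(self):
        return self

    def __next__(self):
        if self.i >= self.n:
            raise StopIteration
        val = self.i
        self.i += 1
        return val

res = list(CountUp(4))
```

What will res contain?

Step 1: CountUp(4) creates an iterator counting 0 to 3.
Step 2: list() consumes all values: [0, 1, 2, 3].
Therefore res = [0, 1, 2, 3].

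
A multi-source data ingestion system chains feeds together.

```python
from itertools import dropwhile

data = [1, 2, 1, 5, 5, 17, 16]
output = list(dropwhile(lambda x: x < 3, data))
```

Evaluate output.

Step 1: dropwhile drops elements while < 3:
  1 < 3: dropped
  2 < 3: dropped
  1 < 3: dropped
  5: kept (dropping stopped)
Step 2: Remaining elements kept regardless of condition.
Therefore output = [5, 5, 17, 16].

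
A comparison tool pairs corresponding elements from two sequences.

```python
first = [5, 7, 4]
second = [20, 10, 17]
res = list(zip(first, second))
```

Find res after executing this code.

Step 1: zip pairs elements at same index:
  Index 0: (5, 20)
  Index 1: (7, 10)
  Index 2: (4, 17)
Therefore res = [(5, 20), (7, 10), (4, 17)].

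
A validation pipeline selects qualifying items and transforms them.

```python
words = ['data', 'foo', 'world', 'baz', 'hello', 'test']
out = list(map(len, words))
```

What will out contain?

Step 1: Map len() to each word:
  'data' -> 4
  'foo' -> 3
  'world' -> 5
  'baz' -> 3
  'hello' -> 5
  'test' -> 4
Therefore out = [4, 3, 5, 3, 5, 4].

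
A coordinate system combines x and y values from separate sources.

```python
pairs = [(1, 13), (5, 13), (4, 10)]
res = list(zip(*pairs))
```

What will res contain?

Step 1: zip(*pairs) transposes: unzips [(1, 13), (5, 13), (4, 10)] into separate sequences.
Step 2: First elements: (1, 5, 4), second elements: (13, 13, 10).
Therefore res = [(1, 5, 4), (13, 13, 10)].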